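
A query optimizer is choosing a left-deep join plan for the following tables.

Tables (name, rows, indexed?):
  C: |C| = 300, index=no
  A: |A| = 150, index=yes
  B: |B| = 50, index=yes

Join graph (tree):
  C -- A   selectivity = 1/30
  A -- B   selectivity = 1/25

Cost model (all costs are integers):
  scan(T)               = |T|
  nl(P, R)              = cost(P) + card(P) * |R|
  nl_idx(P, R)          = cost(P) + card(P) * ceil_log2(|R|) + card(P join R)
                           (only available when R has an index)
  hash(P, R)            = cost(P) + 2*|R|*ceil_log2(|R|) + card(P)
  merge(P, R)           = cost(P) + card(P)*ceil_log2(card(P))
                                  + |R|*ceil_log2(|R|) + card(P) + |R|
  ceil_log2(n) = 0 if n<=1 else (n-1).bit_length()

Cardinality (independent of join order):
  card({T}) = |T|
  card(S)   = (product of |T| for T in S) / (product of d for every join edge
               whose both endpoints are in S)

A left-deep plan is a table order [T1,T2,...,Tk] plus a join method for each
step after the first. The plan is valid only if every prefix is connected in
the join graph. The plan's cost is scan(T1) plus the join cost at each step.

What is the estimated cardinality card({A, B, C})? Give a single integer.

3000

Tables in S: A(150), B(50), C(300)
Edges inside S: C-A(d=30), A-B(d=25)
numerator = 150 * 50 * 300 = 2250000
denominator = 30 * 25 = 750
card(S) = 2250000 / 750 = 3000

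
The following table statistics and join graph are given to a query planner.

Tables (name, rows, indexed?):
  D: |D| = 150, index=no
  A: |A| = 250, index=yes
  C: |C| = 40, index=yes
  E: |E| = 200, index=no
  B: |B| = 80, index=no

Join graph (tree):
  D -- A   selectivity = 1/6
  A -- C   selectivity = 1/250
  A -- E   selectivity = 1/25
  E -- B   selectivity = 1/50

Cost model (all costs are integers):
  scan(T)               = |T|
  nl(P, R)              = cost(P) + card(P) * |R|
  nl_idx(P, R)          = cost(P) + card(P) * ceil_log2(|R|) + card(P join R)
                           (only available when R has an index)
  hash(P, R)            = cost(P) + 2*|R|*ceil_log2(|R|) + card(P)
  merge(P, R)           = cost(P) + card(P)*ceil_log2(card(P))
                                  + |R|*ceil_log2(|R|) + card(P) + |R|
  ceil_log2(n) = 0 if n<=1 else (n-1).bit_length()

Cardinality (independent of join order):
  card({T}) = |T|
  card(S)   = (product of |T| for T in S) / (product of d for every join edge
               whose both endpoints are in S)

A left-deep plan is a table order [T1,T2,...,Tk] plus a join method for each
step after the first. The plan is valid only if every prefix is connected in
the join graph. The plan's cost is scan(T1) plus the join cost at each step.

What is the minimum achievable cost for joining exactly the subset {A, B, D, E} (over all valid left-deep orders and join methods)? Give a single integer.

11440

Selinger DP over subsets of {A,B,D,E}:
  {D}: scan cost=150, card=150
  {A}: scan cost=250, card=250
  {E}: scan cost=200, card=200
  {B}: scan cost=80, card=80
  {AD}: card=6250; try (D,hash)→2900, (A,merge)→3750, (D,merge)→3850, (A,hash)→4300, (A,nl_idx)→7600, (A,nl)→37650 …(+1); best=2900 via (D,hash)
  {AE}: card=2000; try (E,hash)→3700, (A,nl_idx)→3800, (A,merge)→4250, (E,merge)→4300, (A,hash)→4400, (A,nl)→50200 …(+1); best=3700 via (E,hash)
  {BE}: card=320; try (B,hash)→1520, (E,merge)→2520, (B,merge)→2640, (E,hash)→3360, (E,nl)→16080, (B,nl)→16200; best=1520 via (B,hash)
  {ADE}: card=50000; try (D,hash)→8100, (E,hash)→12350, (D,merge)→29050, (E,merge)→92200, (D,nl)→303700, (E,nl)→1252900; best=8100 via (D,hash)
  {ABE}: card=3200; try (A,hash)→5840, (B,hash)→6820, (A,merge)→6970, (A,nl_idx)→7280, (B,merge)→28340, (A,nl)→81520 …(+1); best=5840 via (A,hash)
  {ABDE}: card=80000; try (D,hash)→11440, (D,merge)→48790, (B,hash)→59220, (D,nl)→485840, (B,merge)→858740, (B,nl)→4008100; best=11440 via (D,hash)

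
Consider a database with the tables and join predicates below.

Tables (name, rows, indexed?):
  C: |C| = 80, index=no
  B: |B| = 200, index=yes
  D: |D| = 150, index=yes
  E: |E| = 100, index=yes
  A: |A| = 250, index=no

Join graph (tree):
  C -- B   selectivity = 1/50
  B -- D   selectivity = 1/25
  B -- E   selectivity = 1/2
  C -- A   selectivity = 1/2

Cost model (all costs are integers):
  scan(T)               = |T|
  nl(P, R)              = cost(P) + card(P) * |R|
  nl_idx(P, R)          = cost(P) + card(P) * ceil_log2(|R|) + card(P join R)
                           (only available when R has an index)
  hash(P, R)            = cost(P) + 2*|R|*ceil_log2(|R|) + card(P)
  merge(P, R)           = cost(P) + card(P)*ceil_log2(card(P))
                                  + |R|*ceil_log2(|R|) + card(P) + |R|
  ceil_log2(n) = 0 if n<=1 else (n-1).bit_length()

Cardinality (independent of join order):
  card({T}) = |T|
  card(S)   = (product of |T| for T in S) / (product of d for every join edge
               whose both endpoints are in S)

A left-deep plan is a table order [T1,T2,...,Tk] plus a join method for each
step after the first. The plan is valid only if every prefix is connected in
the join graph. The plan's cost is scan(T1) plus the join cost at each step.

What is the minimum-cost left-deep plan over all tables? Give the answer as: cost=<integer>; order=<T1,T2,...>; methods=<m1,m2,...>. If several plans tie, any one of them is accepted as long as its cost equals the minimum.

cost=107080; order=C,B,D,E,A; methods=nl_idx,hash,hash,hash

Selinger DP (subsets sized 1..n):
  {C}: scan cost=80, card=80
  {B}: scan cost=200, card=200
  {D}: scan cost=150, card=150
  {E}: scan cost=100, card=100
  {A}: scan cost=250, card=250
  {BC}: card=320; try (B,nl_idx)→1040, (C,hash)→1520, (B,merge)→2520, (C,merge)→2640, (B,hash)→3360, (B,nl)→16080 …(+1); best=1040 via (B,nl_idx)
  {AC}: card=10000; try (C,hash)→1620, (A,merge)→2970, (C,merge)→3140, (A,hash)→4160, (A,nl)→20080, (C,nl)→20250; best=1620 via (C,hash)
  {BD}: card=1200; try (B,nl_idx)→2550, (D,hash)→2800, (D,nl_idx)→3000, (B,merge)→3300, (D,merge)→3350, (B,hash)→3500 …(+2); best=2550 via (B,nl_idx)
  {BE}: card=10000; try (E,hash)→1800, (B,merge)→2700, (E,merge)→2800, (B,hash)→3400, (B,nl_idx)→10900, (E,nl_idx)→11600 …(+2); best=1800 via (E,hash)
  {BCD}: card=1920; try (D,hash)→3760, (C,hash)→4870, (D,nl_idx)→5520, (D,merge)→5590, (C,merge)→17590, (D,nl)→49040 …(+1); best=3760 via (D,hash)
  {BCE}: card=16000; try (E,hash)→2760, (E,merge)→5040, (C,hash)→12920, (E,nl_idx)→19280, (E,nl)→33040, (C,merge)→152440 …(+1); best=2760 via (E,hash)
  {ABC}: card=40000; try (A,hash)→5360, (A,merge)→6490, (B,hash)→14820, (A,nl)→81040, (B,nl_idx)→121620, (B,merge)→153420 …(+1); best=5360 via (A,hash)
  {BDE}: card=60000; try (E,hash)→5150, (D,hash)→14200, (E,merge)→17750, (E,nl_idx)→70950, (E,nl)→122550, (D,nl_idx)→141800 …(+2); best=5150 via (E,hash)
  {BCDE}: card=96000; try (E,hash)→7080, (D,hash)→21160, (E,merge)→27600, (C,hash)→66270, (E,nl_idx)→113200, (E,nl)→195760 …(+5); best=7080 via (E,hash)
  {ABCD}: card=240000; try (A,hash)→9680, (A,merge)→29050, (D,hash)→47760, (A,nl)→483760, (D,nl_idx)→565360, (D,merge)→686710 …(+1); best=9680 via (A,hash)
  {ABCE}: card=2000000; try (A,hash)→22760, (E,hash)→46760, (A,merge)→245010, (E,merge)→686160, (E,nl_idx)→2285360, (A,nl)→4002760 …(+1); best=22760 via (A,hash)
  {ABCDE}: card=12000000; try (A,hash)→107080, (E,hash)→251080, (A,merge)→1737330, (D,hash)→2025160, (E,merge)→4570480, (E,nl_idx)→13689680 …(+5); best=107080 via (A,hash)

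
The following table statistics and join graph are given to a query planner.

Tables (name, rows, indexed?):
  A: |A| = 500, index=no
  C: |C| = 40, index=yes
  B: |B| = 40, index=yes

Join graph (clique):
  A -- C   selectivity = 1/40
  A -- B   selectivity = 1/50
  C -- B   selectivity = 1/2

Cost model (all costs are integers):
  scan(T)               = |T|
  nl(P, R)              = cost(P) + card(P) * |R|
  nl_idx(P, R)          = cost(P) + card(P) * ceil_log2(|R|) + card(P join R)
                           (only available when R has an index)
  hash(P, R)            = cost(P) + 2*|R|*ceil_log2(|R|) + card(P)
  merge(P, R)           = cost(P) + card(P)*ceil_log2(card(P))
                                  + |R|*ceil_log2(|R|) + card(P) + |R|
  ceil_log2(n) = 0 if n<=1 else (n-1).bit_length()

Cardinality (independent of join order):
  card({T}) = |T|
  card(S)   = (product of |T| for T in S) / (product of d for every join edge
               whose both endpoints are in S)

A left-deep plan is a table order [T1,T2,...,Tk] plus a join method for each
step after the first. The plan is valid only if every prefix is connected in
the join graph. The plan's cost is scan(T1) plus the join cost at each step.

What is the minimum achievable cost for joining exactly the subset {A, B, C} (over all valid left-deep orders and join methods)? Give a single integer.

2360

Selinger DP over subsets of {A,B,C}:
  {A}: scan cost=500, card=500
  {C}: scan cost=40, card=40
  {B}: scan cost=40, card=40
  {AC}: card=500; try (C,hash)→1480, (C,nl_idx)→4000, (A,merge)→5320, (C,merge)→5780, (A,hash)→9080, (A,nl)→20040 …(+1); best=1480 via (C,hash)
  {AB}: card=400; try (B,hash)→1480, (B,nl_idx)→3900, (A,merge)→5320, (B,merge)→5780, (A,hash)→9080, (A,nl)→20040 …(+1); best=1480 via (B,hash)
  {BC}: card=800; try (C,hash)→560, (B,hash)→560, (C,merge)→600, (B,merge)→600, (C,nl_idx)→1080, (B,nl_idx)→1080 …(+2); best=560 via (C,hash)
  {ABC}: card=200; try (C,hash)→2360, (B,hash)→2460, (C,nl_idx)→4080, (B,nl_idx)→4680, (C,merge)→5760, (B,merge)→6760 …(+5); best=2360 via (C,hash)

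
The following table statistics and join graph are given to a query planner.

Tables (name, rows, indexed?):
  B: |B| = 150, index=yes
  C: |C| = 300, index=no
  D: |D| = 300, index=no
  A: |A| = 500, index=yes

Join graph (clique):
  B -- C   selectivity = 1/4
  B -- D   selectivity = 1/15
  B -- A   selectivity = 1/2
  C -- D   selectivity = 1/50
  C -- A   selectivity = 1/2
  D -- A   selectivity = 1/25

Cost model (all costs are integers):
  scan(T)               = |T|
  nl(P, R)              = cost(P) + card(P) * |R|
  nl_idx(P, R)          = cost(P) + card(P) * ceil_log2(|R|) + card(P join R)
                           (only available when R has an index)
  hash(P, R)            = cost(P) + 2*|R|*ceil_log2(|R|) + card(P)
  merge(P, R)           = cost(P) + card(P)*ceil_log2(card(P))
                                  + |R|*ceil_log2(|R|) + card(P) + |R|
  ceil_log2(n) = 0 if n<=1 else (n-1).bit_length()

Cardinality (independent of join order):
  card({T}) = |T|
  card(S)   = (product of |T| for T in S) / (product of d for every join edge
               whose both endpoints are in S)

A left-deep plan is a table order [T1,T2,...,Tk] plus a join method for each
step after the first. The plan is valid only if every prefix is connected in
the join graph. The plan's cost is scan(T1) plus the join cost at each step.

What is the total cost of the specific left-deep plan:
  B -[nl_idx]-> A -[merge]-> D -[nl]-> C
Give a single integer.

9679500

step 1: scan B: cost=150, card=150
step 2: join A via nl_idx
    card(P join A) = 150*500/(2) = 37500
    cost = 150 + 150*9 + 37500 = 39000
step 3: join D via merge
    card(P join D) = 37500*300/(15*25) = 30000
    cost = 39000 + 37500*16 + 300*9 + 37500 + 300 = 679500
step 4: join C via nl
    card(P join C) = 30000*300/(4*50*2) = 22500
    cost = 679500 + 30000*300 = 9679500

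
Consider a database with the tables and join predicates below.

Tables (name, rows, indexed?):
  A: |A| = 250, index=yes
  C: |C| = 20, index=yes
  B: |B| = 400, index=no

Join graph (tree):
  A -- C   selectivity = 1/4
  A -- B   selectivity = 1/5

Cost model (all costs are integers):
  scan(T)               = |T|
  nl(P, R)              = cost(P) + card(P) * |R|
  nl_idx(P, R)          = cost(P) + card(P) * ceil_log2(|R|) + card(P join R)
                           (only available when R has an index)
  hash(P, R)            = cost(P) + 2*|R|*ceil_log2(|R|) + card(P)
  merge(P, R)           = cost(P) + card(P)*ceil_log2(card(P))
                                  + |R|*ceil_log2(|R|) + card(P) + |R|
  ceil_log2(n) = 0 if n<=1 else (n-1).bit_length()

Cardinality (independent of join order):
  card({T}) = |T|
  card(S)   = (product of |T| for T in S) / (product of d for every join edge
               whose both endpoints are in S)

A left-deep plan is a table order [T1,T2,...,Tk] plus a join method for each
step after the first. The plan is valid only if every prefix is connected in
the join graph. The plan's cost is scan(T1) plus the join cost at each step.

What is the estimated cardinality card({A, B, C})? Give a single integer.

100000

Tables in S: A(250), B(400), C(20)
Edges inside S: A-C(d=4), A-B(d=5)
numerator = 250 * 400 * 20 = 2000000
denominator = 4 * 5 = 20
card(S) = 2000000 / 20 = 100000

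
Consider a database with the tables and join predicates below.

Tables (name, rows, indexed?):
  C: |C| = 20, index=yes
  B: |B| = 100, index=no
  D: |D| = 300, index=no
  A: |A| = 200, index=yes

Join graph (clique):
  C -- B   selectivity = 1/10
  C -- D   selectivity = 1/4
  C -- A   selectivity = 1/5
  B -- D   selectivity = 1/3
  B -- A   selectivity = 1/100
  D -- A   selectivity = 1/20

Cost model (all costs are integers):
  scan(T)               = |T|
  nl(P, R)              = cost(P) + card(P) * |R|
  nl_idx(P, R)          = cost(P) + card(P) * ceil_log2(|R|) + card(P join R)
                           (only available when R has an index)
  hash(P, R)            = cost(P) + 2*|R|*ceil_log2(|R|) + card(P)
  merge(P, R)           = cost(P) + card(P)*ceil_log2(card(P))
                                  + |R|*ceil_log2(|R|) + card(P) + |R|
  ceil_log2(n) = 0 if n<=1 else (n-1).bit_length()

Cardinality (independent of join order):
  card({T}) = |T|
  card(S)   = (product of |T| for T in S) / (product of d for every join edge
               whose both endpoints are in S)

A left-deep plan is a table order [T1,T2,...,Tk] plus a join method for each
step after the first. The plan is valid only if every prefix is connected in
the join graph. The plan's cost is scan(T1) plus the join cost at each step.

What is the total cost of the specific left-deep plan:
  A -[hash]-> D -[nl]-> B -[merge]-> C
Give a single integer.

316920

step 1: scan A: cost=200, card=200
step 2: join D via hash
    card(P join D) = 200*300/(20) = 3000
    cost = 200 + 2*300*9 + 200 = 5800
step 3: join B via nl
    card(P join B) = 3000*100/(3*100) = 1000
    cost = 5800 + 3000*100 = 305800
step 4: join C via merge
    card(P join C) = 1000*20/(10*4*5) = 100
    cost = 305800 + 1000*10 + 20*5 + 1000 + 20 = 316920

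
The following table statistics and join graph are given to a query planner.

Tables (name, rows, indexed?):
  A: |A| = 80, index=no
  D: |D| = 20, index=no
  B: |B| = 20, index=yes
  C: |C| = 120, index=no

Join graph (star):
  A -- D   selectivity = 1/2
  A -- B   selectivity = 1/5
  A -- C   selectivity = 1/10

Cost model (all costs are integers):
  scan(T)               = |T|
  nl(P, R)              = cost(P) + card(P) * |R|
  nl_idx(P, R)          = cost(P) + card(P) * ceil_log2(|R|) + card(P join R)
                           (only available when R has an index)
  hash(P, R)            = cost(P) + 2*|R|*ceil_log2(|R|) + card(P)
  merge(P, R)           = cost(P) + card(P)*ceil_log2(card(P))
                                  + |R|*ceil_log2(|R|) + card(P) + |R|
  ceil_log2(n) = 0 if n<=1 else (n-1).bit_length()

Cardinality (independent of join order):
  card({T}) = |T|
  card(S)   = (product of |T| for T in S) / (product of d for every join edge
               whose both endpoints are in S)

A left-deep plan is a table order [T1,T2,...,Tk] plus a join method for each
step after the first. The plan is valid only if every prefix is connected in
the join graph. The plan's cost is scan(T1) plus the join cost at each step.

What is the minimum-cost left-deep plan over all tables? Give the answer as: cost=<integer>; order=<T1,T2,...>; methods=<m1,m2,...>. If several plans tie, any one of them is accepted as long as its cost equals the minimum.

Selinger DP (subsets sized 1..n):
  {A}: scan cost=80, card=80
  {D}: scan cost=20, card=20
  {B}: scan cost=20, card=20
  {C}: scan cost=120, card=120
  {AD}: card=800; try (D,hash)→360, (A,merge)→780, (D,merge)→840, (A,hash)→1160, (A,nl)→1620, (D,nl)→1680; best=360 via (D,hash)
  {AB}: card=320; try (B,hash)→360, (A,merge)→780, (B,nl_idx)→800, (B,merge)→840, (A,hash)→1160, (A,nl)→1620 …(+1); best=360 via (B,hash)
  {AC}: card=960; try (A,hash)→1360, (C,merge)→1680, (A,merge)→1720, (C,hash)→1840, (C,nl)→9680, (A,nl)→9720; best=1360 via (A,hash)
  {ABD}: card=3200; try (D,hash)→880, (B,hash)→1360, (D,merge)→3680, (D,nl)→6760, (B,nl_idx)→7560, (B,merge)→9280 …(+1); best=880 via (D,hash)
  {ACD}: card=9600; try (D,hash)→2520, (C,hash)→2840, (C,merge)→10120, (D,merge)→12040, (D,nl)→20560, (C,nl)→96360; best=2520 via (D,hash)
  {ABC}: card=3840; try (C,hash)→2360, (B,hash)→2520, (C,merge)→4520, (B,nl_idx)→10000, (B,merge)→12040, (B,nl)→20560 …(+1); best=2360 via (C,hash)
  {ABCD}: card=38400; try (C,hash)→5760, (D,hash)→6400, (B,hash)→12320, (C,merge)→43440, (D,merge)→52400, (D,nl)→79160 …(+4); best=5760 via (C,hash)

cost=5760; order=A,B,D,C; methods=hash,hash,hash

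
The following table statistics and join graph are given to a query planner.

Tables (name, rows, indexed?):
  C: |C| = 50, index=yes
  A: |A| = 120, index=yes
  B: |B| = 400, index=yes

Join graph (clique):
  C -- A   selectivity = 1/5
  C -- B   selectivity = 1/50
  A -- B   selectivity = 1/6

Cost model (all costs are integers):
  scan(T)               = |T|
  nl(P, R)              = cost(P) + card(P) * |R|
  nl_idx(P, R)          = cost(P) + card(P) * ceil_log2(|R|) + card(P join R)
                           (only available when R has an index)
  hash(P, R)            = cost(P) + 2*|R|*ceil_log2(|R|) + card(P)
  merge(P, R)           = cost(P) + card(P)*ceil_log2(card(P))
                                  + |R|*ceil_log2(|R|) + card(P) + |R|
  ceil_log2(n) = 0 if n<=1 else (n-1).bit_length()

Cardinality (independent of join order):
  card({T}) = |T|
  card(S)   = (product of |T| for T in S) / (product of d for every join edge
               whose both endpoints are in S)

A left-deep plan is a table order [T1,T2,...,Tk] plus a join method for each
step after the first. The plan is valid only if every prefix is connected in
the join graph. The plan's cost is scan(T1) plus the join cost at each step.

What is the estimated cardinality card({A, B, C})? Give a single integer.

1600

Tables in S: A(120), B(400), C(50)
Edges inside S: C-A(d=5), C-B(d=50), A-B(d=6)
numerator = 120 * 400 * 50 = 2400000
denominator = 5 * 50 * 6 = 1500
card(S) = 2400000 / 1500 = 1600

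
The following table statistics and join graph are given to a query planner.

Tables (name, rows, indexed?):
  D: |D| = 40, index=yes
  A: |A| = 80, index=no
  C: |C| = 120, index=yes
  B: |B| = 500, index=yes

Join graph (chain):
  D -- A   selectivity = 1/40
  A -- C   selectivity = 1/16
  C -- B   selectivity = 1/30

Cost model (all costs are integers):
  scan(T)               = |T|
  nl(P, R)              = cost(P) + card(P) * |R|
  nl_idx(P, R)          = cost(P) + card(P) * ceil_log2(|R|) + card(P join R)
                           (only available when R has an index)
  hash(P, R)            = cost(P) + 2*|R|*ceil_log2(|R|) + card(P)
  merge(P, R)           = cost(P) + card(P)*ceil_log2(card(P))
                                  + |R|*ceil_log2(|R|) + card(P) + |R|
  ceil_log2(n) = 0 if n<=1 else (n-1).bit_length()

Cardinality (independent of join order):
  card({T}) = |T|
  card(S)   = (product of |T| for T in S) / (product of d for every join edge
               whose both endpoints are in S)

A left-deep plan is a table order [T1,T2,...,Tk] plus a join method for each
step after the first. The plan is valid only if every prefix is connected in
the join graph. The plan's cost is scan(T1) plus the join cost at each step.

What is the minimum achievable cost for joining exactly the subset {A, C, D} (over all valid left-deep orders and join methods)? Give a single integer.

1800

Selinger DP over subsets of {A,C,D}:
  {D}: scan cost=40, card=40
  {A}: scan cost=80, card=80
  {C}: scan cost=120, card=120
  {AD}: card=80; try (D,hash)→640, (D,nl_idx)→640, (A,merge)→960, (D,merge)→1000, (A,hash)→1200, (A,nl)→3240 …(+1); best=640 via (D,hash)
  {AC}: card=600; try (C,nl_idx)→1240, (A,hash)→1360, (C,merge)→1680, (A,merge)→1720, (C,hash)→1840, (C,nl)→9680 …(+1); best=1240 via (C,nl_idx)
  {ACD}: card=600; try (C,nl_idx)→1800, (C,merge)→2240, (D,hash)→2320, (C,hash)→2400, (D,nl_idx)→5440, (D,merge)→8120 …(+2); best=1800 via (C,nl_idx)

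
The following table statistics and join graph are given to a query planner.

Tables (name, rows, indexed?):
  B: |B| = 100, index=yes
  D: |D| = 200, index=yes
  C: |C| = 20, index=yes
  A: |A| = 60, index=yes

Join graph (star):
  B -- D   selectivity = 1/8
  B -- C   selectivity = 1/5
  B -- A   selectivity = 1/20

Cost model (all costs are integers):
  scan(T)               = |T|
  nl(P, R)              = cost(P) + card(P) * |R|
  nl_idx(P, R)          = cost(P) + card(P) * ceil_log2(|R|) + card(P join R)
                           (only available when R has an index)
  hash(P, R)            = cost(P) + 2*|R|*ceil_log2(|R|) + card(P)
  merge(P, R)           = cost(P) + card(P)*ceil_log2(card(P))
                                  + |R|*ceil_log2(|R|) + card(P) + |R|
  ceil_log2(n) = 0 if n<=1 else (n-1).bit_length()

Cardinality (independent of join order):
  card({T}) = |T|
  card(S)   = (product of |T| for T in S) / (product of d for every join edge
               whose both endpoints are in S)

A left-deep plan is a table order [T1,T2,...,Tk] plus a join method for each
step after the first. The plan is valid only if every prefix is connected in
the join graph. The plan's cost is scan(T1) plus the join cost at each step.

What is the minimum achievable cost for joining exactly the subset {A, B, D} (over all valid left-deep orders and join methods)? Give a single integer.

Selinger DP over subsets of {A,B,D}:
  {B}: scan cost=100, card=100
  {D}: scan cost=200, card=200
  {A}: scan cost=60, card=60
  {BD}: card=2500; try (B,hash)→1800, (D,merge)→2700, (B,merge)→2800, (D,hash)→3400, (D,nl_idx)→3400, (B,nl_idx)→4100 …(+2); best=1800 via (B,hash)
  {AB}: card=300; try (B,nl_idx)→780, (A,hash)→920, (A,nl_idx)→1000, (B,merge)→1280, (A,merge)→1320, (B,hash)→1520 …(+2); best=780 via (B,nl_idx)
  {ABD}: card=7500; try (D,hash)→4280, (A,hash)→5020, (D,merge)→5580, (D,nl_idx)→10680, (A,nl_idx)→24300, (A,merge)→34720 …(+2); best=4280 via (D,hash)

4280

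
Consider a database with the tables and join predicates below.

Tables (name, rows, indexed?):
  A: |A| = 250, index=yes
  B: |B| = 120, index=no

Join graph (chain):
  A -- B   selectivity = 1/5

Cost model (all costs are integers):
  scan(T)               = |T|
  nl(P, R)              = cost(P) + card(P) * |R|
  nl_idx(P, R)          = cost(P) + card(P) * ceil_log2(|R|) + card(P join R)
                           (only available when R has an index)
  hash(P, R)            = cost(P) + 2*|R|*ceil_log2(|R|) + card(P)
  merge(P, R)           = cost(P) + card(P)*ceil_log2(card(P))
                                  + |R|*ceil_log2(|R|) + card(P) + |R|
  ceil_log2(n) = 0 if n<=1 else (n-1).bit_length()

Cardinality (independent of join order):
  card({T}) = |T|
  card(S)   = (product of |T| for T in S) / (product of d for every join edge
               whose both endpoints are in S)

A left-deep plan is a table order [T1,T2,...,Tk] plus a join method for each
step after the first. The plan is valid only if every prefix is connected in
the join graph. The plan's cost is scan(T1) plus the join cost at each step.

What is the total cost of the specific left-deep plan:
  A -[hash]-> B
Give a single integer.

2180

step 1: scan A: cost=250, card=250
step 2: join B via hash
    card(P join B) = 250*120/(5) = 6000
    cost = 250 + 2*120*7 + 250 = 2180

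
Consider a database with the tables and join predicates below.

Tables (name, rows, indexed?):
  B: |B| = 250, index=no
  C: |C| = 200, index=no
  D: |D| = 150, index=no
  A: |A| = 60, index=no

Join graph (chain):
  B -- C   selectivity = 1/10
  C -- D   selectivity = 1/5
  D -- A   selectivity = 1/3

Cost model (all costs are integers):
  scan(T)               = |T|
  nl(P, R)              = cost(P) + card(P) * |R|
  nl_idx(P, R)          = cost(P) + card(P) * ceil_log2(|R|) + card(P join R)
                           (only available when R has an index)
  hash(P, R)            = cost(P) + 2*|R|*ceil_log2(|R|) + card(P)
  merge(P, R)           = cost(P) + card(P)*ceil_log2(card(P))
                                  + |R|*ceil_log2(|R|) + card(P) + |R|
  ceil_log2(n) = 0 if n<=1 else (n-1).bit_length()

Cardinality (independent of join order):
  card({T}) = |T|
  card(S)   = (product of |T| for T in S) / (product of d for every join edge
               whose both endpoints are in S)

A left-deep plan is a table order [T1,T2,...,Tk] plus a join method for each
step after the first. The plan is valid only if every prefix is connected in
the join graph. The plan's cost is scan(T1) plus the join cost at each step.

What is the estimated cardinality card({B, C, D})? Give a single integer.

Tables in S: B(250), C(200), D(150)
Edges inside S: B-C(d=10), C-D(d=5)
numerator = 250 * 200 * 150 = 7500000
denominator = 10 * 5 = 50
card(S) = 7500000 / 50 = 150000

150000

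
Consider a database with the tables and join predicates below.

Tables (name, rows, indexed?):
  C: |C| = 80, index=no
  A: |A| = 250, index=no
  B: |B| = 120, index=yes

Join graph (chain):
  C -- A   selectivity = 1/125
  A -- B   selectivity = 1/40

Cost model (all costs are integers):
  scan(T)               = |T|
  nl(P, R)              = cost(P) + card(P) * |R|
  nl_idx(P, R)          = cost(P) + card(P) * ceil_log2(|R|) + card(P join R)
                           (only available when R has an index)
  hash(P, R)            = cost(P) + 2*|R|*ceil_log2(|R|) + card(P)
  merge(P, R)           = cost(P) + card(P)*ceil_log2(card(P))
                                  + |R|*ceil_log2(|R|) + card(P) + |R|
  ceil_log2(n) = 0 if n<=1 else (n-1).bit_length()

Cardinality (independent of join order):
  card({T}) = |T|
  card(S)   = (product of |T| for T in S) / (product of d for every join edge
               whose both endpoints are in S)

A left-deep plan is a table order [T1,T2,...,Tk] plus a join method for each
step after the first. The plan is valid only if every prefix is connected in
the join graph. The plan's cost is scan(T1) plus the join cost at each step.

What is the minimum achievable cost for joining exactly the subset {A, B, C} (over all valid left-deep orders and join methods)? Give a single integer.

Selinger DP over subsets of {A,B,C}:
  {C}: scan cost=80, card=80
  {A}: scan cost=250, card=250
  {B}: scan cost=120, card=120
  {AC}: card=160; try (C,hash)→1620, (A,merge)→2970, (C,merge)→3140, (A,hash)→4160, (A,nl)→20080, (C,nl)→20250; best=1620 via (C,hash)
  {AB}: card=750; try (B,hash)→2180, (B,nl_idx)→2750, (A,merge)→3330, (B,merge)→3460, (A,hash)→4240, (A,nl)→30120 …(+1); best=2180 via (B,hash)
  {ABC}: card=480; try (B,nl_idx)→3220, (B,hash)→3460, (B,merge)→4020, (C,hash)→4050, (C,merge)→11070, (B,nl)→20820 …(+1); best=3220 via (B,nl_idx)

3220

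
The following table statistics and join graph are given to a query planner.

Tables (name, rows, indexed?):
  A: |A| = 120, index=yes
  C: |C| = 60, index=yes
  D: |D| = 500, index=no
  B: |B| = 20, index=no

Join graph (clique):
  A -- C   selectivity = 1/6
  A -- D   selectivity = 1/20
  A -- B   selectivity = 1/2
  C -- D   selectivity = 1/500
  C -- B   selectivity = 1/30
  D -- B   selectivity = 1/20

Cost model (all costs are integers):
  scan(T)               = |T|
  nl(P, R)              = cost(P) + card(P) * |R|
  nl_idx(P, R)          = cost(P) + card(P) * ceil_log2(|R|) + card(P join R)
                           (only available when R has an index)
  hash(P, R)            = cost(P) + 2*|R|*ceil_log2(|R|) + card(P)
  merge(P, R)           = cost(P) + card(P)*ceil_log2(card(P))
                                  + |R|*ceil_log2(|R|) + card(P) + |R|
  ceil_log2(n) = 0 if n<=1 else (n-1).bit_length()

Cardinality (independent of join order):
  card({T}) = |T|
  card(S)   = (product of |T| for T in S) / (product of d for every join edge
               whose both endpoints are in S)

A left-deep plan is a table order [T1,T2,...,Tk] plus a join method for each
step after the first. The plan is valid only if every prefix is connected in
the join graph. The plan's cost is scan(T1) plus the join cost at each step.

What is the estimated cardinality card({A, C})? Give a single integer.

1200

Tables in S: A(120), C(60)
Edges inside S: A-C(d=6)
numerator = 120 * 60 = 7200
denominator = 6 = 6
card(S) = 7200 / 6 = 1200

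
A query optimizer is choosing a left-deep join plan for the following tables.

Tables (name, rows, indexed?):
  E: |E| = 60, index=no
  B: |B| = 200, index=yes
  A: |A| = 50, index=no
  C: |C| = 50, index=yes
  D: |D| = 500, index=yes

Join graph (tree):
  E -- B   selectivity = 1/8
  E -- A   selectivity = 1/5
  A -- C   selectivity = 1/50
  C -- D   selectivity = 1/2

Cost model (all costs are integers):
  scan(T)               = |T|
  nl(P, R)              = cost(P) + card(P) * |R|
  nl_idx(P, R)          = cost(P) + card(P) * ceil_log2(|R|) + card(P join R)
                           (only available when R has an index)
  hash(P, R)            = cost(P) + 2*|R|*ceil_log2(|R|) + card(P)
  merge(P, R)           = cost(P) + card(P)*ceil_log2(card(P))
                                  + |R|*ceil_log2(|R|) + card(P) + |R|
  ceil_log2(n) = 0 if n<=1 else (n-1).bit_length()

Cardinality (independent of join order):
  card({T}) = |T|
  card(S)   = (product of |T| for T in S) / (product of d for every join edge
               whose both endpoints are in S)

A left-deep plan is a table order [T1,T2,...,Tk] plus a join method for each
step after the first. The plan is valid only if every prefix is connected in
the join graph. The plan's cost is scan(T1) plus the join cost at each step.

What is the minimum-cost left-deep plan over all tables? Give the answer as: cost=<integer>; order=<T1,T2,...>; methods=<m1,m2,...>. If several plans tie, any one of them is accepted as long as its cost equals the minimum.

Selinger DP (subsets sized 1..n):
  {E}: scan cost=60, card=60
  {B}: scan cost=200, card=200
  {A}: scan cost=50, card=50
  {C}: scan cost=50, card=50
  {D}: scan cost=500, card=500
  {BE}: card=1500; try (E,hash)→1120, (B,nl_idx)→2040, (B,merge)→2280, (E,merge)→2420, (B,hash)→3320, (B,nl)→12060 …(+1); best=1120 via (E,hash)
  {AE}: card=600; try (A,hash)→720, (E,hash)→820, (E,merge)→820, (A,merge)→830, (E,nl)→3050, (A,nl)→3060; best=720 via (A,hash)
  {AC}: card=50; try (C,nl_idx)→400, (C,hash)→700, (A,hash)→700, (C,merge)→750, (A,merge)→750, (C,nl)→2550 …(+1); best=400 via (C,nl_idx)
  {CD}: card=12500; try (C,hash)→1600, (D,merge)→5400, (C,merge)→5850, (D,hash)→9100, (D,nl_idx)→13000, (C,nl_idx)→16000 …(+2); best=1600 via (C,hash)
  {ABE}: card=15000; try (A,hash)→3220, (B,hash)→4520, (B,merge)→9120, (A,merge)→19470, (B,nl_idx)→20520, (A,nl)→76120 …(+1); best=3220 via (A,hash)
  {ACE}: card=600; try (E,hash)→1170, (E,merge)→1170, (C,hash)→1920, (E,nl)→3400, (C,nl_idx)→4920, (C,merge)→7670 …(+1); best=1170 via (E,hash)
  {ACD}: card=12500; try (D,merge)→5750, (D,hash)→9450, (D,nl_idx)→13350, (A,hash)→14700, (D,nl)→25400, (A,merge)→189450 …(+1); best=5750 via (D,merge)
  {ABCE}: card=15000; try (B,hash)→4970, (B,merge)→9570, (C,hash)→18820, (B,nl_idx)→20970, (C,nl_idx)→108220, (B,nl)→121170 …(+2); best=4970 via (B,hash)
  {ACDE}: card=150000; try (D,hash)→10770, (D,merge)→12770, (E,hash)→18970, (D,nl_idx)→156570, (E,merge)→193670, (D,nl)→301170 …(+1); best=10770 via (D,hash)
  {ABCDE}: card=3750000; try (D,hash)→28970, (B,hash)→163970, (D,merge)→234970, (B,merge)→2862570, (D,nl_idx)→3889970, (B,nl_idx)→4960770 …(+2); best=28970 via (D,hash)

cost=28970; order=A,C,E,B,D; methods=nl_idx,hash,hash,hash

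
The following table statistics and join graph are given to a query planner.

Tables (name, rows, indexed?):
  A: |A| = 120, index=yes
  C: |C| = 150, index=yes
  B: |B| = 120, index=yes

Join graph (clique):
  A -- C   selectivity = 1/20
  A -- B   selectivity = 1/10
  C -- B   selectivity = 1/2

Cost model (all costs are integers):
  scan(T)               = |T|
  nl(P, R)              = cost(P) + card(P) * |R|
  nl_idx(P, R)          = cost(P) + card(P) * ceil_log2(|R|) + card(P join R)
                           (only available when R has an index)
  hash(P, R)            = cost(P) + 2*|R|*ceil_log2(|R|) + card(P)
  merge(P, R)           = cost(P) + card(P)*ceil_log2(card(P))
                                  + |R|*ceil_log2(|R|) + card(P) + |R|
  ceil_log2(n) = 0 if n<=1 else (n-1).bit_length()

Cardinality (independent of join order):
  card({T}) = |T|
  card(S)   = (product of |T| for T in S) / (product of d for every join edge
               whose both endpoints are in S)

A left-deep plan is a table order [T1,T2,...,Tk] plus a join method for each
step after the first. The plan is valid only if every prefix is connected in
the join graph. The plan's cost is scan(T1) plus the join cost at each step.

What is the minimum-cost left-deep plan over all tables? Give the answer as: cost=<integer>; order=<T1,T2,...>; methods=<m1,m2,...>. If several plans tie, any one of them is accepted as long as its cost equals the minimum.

cost=4560; order=A,C,B; methods=nl_idx,hash

Selinger DP (subsets sized 1..n):
  {A}: scan cost=120, card=120
  {C}: scan cost=150, card=150
  {B}: scan cost=120, card=120
  {AC}: card=900; try (C,nl_idx)→1980, (A,hash)→1980, (A,nl_idx)→2100, (C,merge)→2430, (A,merge)→2460, (C,hash)→2640 …(+2); best=1980 via (C,nl_idx)
  {AB}: card=1440; try (B,hash)→1920, (A,hash)→1920, (B,merge)→2040, (A,merge)→2040, (B,nl_idx)→2400, (A,nl_idx)→2400 …(+2); best=1920 via (B,hash)
  {BC}: card=9000; try (B,hash)→1980, (C,merge)→2430, (B,merge)→2460, (C,hash)→2640, (C,nl_idx)→10080, (B,nl_idx)→10200 …(+2); best=1980 via (B,hash)
  {ABC}: card=5400; try (B,hash)→4560, (C,hash)→5760, (A,hash)→12660, (B,merge)→12840, (B,nl_idx)→13680, (C,nl_idx)→18840 …(+6); best=4560 via (B,hash)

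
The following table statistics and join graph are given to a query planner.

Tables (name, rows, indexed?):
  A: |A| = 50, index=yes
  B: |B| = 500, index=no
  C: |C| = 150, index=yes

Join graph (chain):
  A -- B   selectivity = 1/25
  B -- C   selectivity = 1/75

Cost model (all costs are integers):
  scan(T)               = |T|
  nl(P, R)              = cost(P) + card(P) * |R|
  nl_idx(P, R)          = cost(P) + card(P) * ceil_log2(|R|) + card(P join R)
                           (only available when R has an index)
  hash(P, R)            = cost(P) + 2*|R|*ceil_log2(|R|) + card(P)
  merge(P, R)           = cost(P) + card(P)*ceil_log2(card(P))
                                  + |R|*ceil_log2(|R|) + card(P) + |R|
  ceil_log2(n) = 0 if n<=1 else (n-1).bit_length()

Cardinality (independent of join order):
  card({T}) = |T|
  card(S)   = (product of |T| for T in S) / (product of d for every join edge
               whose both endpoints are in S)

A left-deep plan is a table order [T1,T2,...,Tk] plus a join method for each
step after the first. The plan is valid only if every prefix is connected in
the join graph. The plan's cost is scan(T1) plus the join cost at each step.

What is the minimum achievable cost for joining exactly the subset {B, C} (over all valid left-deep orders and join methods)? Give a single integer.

3400

Selinger DP over subsets of {B,C}:
  {B}: scan cost=500, card=500
  {C}: scan cost=150, card=150
  {BC}: card=1000; try (C,hash)→3400, (C,nl_idx)→5500, (B,merge)→6500, (C,merge)→6850, (B,hash)→9300, (B,nl)→75150 …(+1); best=3400 via (C,hash)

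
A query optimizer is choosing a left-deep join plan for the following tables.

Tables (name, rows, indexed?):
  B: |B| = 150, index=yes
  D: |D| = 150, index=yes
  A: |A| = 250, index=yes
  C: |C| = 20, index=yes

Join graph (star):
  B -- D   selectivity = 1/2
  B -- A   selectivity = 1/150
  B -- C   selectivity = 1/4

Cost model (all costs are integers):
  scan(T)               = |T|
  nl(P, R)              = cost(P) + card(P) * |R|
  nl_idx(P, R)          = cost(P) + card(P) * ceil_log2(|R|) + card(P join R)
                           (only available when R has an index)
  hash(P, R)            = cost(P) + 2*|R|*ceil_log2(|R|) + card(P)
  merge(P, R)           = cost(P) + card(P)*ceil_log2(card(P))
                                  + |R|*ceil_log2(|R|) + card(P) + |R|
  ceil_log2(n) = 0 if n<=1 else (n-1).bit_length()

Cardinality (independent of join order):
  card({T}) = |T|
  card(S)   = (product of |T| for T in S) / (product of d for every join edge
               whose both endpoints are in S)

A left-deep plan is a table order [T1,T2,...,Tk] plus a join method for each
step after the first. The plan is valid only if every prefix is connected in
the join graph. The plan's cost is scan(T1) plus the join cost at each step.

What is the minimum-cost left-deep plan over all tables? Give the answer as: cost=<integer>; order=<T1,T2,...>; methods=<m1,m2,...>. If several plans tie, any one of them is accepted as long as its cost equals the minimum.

Selinger DP (subsets sized 1..n):
  {B}: scan cost=150, card=150
  {D}: scan cost=150, card=150
  {A}: scan cost=250, card=250
  {C}: scan cost=20, card=20
  {BD}: card=11250; try (D,hash)→2700, (B,hash)→2700, (D,merge)→2850, (B,merge)→2850, (D,nl_idx)→12600, (B,nl_idx)→12600 …(+2); best=2700 via (D,hash)
  {AB}: card=250; try (A,nl_idx)→1600, (B,nl_idx)→2500, (B,hash)→2900, (A,merge)→3750, (B,merge)→3850, (A,hash)→4300 …(+2); best=1600 via (A,nl_idx)
  {BC}: card=750; try (C,hash)→500, (B,nl_idx)→930, (B,merge)→1490, (C,merge)→1620, (C,nl_idx)→1650, (B,hash)→2440 …(+2); best=500 via (C,hash)
  {ABD}: card=18750; try (D,hash)→4250, (D,merge)→5200, (A,hash)→17950, (D,nl_idx)→22350, (D,nl)→39100, (A,nl_idx)→111450 …(+2); best=4250 via (D,hash)
  {BCD}: card=56250; try (D,hash)→3650, (D,merge)→10100, (C,hash)→14150, (D,nl_idx)→62750, (D,nl)→113000, (C,nl_idx)→115200 …(+2); best=3650 via (D,hash)
  {ABC}: card=1250; try (C,hash)→2050, (C,merge)→3970, (C,nl_idx)→4100, (A,hash)→5250, (C,nl)→6600, (A,nl_idx)→7750 …(+2); best=2050 via (C,hash)
  {ABCD}: card=93750; try (D,hash)→5700, (D,merge)→18400, (C,hash)→23200, (A,hash)→63900, (D,nl_idx)→105800, (D,nl)→189550 …(+6); best=5700 via (D,hash)

cost=5700; order=B,A,C,D; methods=nl_idx,hash,hash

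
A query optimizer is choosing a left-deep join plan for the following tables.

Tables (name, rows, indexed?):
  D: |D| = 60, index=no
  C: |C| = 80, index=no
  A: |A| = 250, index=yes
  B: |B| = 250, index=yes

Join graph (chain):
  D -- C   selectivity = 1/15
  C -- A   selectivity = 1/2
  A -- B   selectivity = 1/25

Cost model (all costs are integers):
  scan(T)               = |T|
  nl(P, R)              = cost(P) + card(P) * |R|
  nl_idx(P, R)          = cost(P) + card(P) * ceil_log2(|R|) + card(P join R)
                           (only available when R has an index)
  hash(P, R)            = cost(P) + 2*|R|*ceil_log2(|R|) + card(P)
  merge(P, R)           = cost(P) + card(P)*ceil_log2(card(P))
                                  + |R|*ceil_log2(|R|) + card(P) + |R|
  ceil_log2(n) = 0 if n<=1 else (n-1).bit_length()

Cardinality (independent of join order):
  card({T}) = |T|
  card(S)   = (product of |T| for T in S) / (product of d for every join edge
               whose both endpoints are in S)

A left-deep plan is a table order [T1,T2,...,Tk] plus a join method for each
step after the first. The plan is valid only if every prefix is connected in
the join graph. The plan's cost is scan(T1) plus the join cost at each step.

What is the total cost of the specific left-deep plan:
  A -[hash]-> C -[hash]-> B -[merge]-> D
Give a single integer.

1816040

step 1: scan A: cost=250, card=250
step 2: join C via hash
    card(P join C) = 250*80/(2) = 10000
    cost = 250 + 2*80*7 + 250 = 1620
step 3: join B via hash
    card(P join B) = 10000*250/(25) = 100000
    cost = 1620 + 2*250*8 + 10000 = 15620
step 4: join D via merge
    card(P join D) = 100000*60/(15) = 400000
    cost = 15620 + 100000*17 + 60*6 + 100000 + 60 = 1816040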